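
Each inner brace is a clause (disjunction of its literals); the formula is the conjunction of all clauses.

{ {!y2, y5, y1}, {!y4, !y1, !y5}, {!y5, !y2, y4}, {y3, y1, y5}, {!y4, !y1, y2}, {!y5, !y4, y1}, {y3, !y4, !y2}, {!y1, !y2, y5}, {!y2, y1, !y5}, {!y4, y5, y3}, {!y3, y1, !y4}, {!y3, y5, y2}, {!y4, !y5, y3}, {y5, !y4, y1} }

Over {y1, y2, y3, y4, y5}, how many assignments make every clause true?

5

There are 2^5 = 32 truth assignments over (y1, y2, y3, y4, y5).
Split on y2. With y2 = true, the clauses containing y2 are satisfied and !y2 drops from the rest; 0 of the 2^4 = 16 assignments to the other variables satisfy what remains.
With y2 = false, by the same count on the reduced clause set, 5 assignments work.
Total: 0 + 5 = 5.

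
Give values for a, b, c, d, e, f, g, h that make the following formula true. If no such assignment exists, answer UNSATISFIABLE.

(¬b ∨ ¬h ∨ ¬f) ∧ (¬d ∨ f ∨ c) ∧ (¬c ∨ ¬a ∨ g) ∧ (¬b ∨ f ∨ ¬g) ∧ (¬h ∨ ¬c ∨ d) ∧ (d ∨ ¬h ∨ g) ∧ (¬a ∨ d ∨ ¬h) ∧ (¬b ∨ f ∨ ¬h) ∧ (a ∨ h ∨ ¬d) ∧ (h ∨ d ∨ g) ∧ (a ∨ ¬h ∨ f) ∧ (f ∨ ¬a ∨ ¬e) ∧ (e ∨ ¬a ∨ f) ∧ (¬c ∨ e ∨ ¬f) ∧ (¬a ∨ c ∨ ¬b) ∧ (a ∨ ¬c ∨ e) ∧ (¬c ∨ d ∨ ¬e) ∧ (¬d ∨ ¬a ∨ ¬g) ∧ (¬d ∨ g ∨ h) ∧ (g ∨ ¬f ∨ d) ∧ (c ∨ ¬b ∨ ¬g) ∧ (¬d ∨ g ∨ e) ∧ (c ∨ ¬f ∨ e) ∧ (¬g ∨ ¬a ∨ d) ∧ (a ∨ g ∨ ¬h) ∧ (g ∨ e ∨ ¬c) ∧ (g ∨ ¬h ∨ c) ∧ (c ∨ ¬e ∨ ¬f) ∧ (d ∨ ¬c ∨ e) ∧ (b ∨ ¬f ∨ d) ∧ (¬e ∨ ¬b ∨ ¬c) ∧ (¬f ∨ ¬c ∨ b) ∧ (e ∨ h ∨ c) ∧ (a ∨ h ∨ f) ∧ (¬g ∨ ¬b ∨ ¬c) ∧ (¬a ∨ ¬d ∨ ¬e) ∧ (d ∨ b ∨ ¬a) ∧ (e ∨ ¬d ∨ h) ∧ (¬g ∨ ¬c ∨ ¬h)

UNSATISFIABLE

Suppose b = False.
Suppose f = False.
Suppose d = False.
(¬a) alone gives a = False.
(¬h) alone gives h = False.
That conflicts with the unit clause (h).
Backtrack on d: now try d = True.
(c) alone gives c = True.
Suppose a = False.
(h) alone gives h = True.
That conflicts with the unit clause (¬h).
Backtrack on a: now try a = True.
(g) alone gives g = True.
That conflicts with the unit clause (¬g).
Both values of a lead to a conflict.
Both values of d lead to a conflict.
Backtrack on f: now try f = True.
(d) alone gives d = True.
(¬c) alone gives c = False.
(e) alone gives e = True.
That conflicts with the unit clause (¬e).
Both values of f lead to a conflict.
Backtrack on b: now try b = True.
Suppose h = False.
Suppose f = True.
Suppose a = True.
(c) alone gives c = True.
(g) alone gives g = True.
That conflicts with the unit clause (¬g).
Backtrack on a: now try a = False.
(¬d) alone gives d = False.
(g) alone gives g = True.
(c) alone gives c = True.
That conflicts with the unit clause (¬c).
Both values of a lead to a conflict.
Backtrack on f: now try f = False.
(¬g) alone gives g = False.
(d) alone gives d = True.
That conflicts with the unit clause (¬d).
Both values of f lead to a conflict.
Backtrack on h: now try h = True.
(¬f) alone gives f = False.
That conflicts with the unit clause (f).
Both values of h lead to a conflict.
Both values of b lead to a conflict.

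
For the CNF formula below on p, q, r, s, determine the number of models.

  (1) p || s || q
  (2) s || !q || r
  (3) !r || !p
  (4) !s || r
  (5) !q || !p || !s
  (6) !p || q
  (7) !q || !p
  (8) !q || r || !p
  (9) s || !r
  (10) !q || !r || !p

There are 2^4 = 16 truth assignments over (p, q, r, s).
Check each against the 10 clauses (columns in the order p, q, r, s):
  F F F F  ✗ fails (p || s || q)
  F F F T  ✗ fails (!s || r)
  F F T F  ✗ fails (p || s || q)
  F F T T  ✓ satisfies all
  F T F F  ✗ fails (s || !q || r)
  F T F T  ✗ fails (!s || r)
  F T T F  ✗ fails (s || !r)
  F T T T  ✓ satisfies all
  T F F F  ✗ fails (!p || q)
  T F F T  ✗ fails (!s || r)
  T F T F  ✗ fails (!r || !p)
  T F T T  ✗ fails (!r || !p)
  T T F F  ✗ fails (s || !q || r)
  T T F T  ✗ fails (!s || r)
  T T T F  ✗ fails (!r || !p)
  T T T T  ✗ fails (!r || !p)
2 of the 16 rows are models.

2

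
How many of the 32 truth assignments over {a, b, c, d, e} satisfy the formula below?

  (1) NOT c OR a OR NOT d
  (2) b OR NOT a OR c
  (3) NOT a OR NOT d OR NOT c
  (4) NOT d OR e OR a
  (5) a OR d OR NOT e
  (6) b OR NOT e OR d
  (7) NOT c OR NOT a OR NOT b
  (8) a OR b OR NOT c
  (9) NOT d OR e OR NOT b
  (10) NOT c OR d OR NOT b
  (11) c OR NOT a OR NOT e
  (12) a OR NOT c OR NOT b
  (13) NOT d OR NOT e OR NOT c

There are 2^5 = 32 truth assignments over (a, b, c, d, e).
Split on b. With b = true, the clauses containing b are satisfied and NOT b drops from the rest; 3 of the 2^4 = 16 assignments to the other variables satisfy what remains.
With b = false, by the same count on the reduced clause set, 3 assignments work.
Total: 3 + 3 = 6.

6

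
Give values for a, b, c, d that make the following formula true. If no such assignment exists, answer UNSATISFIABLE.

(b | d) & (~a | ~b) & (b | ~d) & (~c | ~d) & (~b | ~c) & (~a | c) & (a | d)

Case b = 1:
Unit clause (~a) forces a = 0.
Unit clause (~c) forces c = 0.
Unit clause (d) forces d = 1.
Every clause now holds.

a: 0; b: 1; c: 0; d: 1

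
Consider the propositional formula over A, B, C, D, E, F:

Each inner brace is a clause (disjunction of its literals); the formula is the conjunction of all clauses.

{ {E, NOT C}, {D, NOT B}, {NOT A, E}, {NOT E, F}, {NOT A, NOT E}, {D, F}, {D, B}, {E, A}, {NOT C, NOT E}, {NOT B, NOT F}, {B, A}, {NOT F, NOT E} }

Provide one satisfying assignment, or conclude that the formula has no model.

Branch on E: set E = true.
Unit clause (F) forces F = true.
Now (NOT F) is unsatisfied and unit — conflict.
Undo E and try E = false.
Unit clause (NOT C) forces C = false.
Unit clause (NOT A) forces A = false.
Now (A) is unsatisfied and unit — conflict.
Neither E = true nor E = false works.

UNSATISFIABLE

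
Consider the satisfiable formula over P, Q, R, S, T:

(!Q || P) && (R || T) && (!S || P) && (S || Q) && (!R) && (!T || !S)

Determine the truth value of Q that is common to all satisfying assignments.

Suppose Q = false.
The clause (S) is unit, so S = true.
The clause (P) is unit, so P = true.
The clause (!R) is unit, so R = false.
The clause (T) is unit, so T = true.
Now (!T) is unsatisfied and unit — conflict.
So every satisfying assignment has Q = True.

True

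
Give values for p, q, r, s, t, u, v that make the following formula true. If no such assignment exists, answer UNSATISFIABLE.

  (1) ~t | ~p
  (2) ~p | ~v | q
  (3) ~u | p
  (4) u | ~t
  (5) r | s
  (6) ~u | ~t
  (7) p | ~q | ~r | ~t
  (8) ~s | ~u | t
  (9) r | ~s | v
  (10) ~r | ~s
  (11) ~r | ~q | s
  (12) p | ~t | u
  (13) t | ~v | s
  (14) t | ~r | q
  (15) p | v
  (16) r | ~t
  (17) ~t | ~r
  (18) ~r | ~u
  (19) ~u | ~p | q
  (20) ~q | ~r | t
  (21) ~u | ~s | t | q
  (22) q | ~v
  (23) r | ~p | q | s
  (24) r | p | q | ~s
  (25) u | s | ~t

Suppose t = 0.
Suppose u = 0.
Suppose r = 0.
Unit clause (s) forces s = 1.
Unit clause (v) forces v = 1.
Unit clause (q) forces q = 1.
Every clause is now satisfied; p is unconstrained.

p ↦ 1; q ↦ 1; r ↦ 0; s ↦ 1; t ↦ 0; u ↦ 0; v ↦ 1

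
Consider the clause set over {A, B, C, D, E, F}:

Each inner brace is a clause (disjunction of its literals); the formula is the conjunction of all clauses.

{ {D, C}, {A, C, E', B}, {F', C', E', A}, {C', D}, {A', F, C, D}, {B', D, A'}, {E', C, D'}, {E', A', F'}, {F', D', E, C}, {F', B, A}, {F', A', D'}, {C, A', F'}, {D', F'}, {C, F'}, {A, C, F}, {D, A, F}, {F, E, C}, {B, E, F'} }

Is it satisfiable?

Case D = 1:
The clause (F') is unit, so F = 0.
Case E = 1:
The clause (C) is unit, so C = 1.
All clauses hold; A, B can take either value.
A satisfying assignment: A: 1,  B: 1,  C: 1,  D: 1,  E: 1,  F: 0.

Satisfiable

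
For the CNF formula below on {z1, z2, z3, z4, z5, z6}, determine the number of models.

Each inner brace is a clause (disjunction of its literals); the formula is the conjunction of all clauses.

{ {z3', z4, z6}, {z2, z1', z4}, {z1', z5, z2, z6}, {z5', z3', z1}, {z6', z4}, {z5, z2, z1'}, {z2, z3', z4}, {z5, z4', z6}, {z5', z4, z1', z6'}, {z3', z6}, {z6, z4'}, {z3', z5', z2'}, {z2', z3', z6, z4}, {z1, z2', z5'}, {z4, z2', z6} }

12

There are 2^6 = 64 truth assignments over (z1, z2, z3, z4, z5, z6).
Split on z3. With z3 = 1, the clauses containing z3 are satisfied and z3' drops from the rest; 4 of the 2^5 = 32 assignments to the other variables satisfy what remains.
With z3 = 0, by the same count on the reduced clause set, 8 assignments work.
Total: 4 + 8 = 12.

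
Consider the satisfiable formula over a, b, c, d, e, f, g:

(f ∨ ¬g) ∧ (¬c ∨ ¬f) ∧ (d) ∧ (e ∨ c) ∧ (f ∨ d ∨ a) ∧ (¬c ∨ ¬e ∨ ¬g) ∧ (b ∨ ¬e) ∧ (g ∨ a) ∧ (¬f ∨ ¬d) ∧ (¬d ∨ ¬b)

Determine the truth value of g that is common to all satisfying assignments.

Suppose g = True.
The clause (f) is unit, so f = True.
The clause (¬c) is unit, so c = False.
The clause (d) is unit, so d = True.
Now (¬d) is unsatisfied and unit — conflict.
So every satisfying assignment has g = False.

False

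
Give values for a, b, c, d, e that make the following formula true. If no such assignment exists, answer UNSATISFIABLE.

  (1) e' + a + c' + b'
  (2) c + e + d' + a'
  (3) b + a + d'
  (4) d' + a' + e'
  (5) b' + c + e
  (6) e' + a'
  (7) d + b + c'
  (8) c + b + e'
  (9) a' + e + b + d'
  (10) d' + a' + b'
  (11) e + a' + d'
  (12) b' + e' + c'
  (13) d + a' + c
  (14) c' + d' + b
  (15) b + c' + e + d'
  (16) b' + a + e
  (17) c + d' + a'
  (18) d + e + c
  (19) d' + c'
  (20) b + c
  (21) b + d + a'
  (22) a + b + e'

Branch on e: set e = 0.
Branch on b: set b = 1.
From the singleton clause (c), c = 1.
From the singleton clause (a), a = 1.
From the singleton clause (d'), d = 0.
This assignment satisfies each clause.

a ↦ 1,  b ↦ 1,  c ↦ 1,  d ↦ 0,  e ↦ 0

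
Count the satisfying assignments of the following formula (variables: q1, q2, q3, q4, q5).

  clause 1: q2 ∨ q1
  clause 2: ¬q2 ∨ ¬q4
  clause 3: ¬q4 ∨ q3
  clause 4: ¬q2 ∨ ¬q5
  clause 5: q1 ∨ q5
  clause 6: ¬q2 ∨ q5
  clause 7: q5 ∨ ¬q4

There are 2^5 = 32 truth assignments over (q1, q2, q3, q4, q5).
Split on q4. With q4 = True, the clauses containing q4 are satisfied and ¬q4 drops from the rest; 1 of the 2^4 = 16 assignments to the other variables satisfy what remains.
With q4 = False, by the same count on the reduced clause set, 4 assignments work.
(One model: q1=T, q2=F, q3=F, q4=F, q5=F.)
Total: 1 + 4 = 5.

5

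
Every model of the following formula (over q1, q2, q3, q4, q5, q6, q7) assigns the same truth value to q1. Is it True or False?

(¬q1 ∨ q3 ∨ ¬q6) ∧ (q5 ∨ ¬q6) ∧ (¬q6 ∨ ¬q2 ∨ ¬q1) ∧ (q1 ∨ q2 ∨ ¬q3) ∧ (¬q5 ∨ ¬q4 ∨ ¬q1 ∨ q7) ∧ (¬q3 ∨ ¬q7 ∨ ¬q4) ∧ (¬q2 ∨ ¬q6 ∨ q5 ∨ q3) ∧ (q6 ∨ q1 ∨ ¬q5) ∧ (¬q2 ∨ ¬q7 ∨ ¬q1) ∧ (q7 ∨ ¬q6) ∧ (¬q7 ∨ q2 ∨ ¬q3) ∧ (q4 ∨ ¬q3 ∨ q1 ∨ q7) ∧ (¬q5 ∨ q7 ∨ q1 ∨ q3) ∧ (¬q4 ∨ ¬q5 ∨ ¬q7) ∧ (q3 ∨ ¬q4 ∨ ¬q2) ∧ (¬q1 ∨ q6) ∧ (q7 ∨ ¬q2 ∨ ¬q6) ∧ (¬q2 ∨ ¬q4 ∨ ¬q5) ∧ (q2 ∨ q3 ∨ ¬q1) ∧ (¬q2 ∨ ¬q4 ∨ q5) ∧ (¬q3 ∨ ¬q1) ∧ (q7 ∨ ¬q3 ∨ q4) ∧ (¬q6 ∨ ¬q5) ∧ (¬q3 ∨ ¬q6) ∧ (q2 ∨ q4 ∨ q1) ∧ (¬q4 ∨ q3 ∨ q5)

Suppose q1 = True.
(q6) alone gives q6 = True.
(q3) alone gives q3 = True.
That conflicts with the unit clause (¬q3).
So every satisfying assignment has q1 = False.

False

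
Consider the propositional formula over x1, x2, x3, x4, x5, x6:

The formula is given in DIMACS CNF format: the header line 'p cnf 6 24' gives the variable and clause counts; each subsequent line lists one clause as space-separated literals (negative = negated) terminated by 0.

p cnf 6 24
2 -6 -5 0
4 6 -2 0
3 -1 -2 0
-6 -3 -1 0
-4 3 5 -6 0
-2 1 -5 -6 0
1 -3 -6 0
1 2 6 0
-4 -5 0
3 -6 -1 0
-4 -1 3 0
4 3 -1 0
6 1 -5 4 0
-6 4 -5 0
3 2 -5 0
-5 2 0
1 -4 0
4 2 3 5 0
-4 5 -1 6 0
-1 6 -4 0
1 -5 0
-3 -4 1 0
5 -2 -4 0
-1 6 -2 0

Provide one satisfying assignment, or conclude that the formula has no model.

Suppose x4 = False.
Suppose x6 = False.
Unit clause (¬x2) forces x2 = False.
Unit clause (x1) forces x1 = True.
Unit clause (x3) forces x3 = True.
Unit clause (¬x5) forces x5 = False.
All clauses are satisfied.

x1=True,  x2=False,  x3=True,  x4=False,  x5=False,  x6=False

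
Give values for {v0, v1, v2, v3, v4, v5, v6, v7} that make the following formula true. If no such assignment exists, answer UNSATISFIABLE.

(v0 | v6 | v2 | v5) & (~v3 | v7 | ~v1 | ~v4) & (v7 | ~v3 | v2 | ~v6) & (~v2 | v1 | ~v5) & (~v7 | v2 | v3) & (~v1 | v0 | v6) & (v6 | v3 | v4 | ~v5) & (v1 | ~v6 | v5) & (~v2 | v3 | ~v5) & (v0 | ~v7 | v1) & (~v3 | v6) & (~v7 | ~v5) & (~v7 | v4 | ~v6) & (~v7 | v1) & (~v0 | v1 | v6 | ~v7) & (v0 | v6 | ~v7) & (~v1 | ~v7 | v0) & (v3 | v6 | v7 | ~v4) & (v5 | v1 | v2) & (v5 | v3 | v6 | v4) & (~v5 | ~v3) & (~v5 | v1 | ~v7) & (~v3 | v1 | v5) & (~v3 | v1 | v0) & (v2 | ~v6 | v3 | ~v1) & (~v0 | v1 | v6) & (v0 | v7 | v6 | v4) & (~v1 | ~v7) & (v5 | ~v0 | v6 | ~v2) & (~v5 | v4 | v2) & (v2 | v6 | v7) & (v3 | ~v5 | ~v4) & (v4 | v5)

Case v3 = 0:
Case v7 = 0:
Case v2 = 1:
The clause (~v5) is unit, so v5 = 0.
The clause (v4) is unit, so v4 = 1.
The clause (v6) is unit, so v6 = 1.
The clause (v1) is unit, so v1 = 1.
Every clause is now satisfied; v0 is unconstrained.

v0 ↦ 0; v1 ↦ 1; v2 ↦ 1; v3 ↦ 0; v4 ↦ 1; v5 ↦ 0; v6 ↦ 1; v7 ↦ 0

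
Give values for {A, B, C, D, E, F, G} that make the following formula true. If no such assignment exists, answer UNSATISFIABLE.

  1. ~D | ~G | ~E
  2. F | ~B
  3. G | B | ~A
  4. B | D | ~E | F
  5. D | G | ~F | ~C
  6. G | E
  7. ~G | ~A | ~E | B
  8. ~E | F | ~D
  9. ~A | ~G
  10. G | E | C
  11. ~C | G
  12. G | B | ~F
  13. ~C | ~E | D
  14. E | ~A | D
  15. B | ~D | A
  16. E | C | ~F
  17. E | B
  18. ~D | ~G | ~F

A=0, B=1, C=1, D=0, E=0, F=1, G=1

Try F = 1.
Try G = 1.
The clause (~A) is unit, so A = 0.
The clause (~D) is unit, so D = 0.
Try C = 1.
The clause (~E) is unit, so E = 0.
The clause (B) is unit, so B = 1.
All clauses are satisfied.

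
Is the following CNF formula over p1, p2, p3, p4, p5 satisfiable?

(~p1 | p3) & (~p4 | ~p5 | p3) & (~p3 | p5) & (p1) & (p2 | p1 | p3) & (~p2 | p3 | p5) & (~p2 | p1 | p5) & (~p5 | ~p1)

No

The clause (p1) is unit, so p1 = 1.
The clause (p3) is unit, so p3 = 1.
The clause (p5) is unit, so p5 = 1.
But (~p5) is also a unit clause — contradiction.
No assignment satisfies every clause.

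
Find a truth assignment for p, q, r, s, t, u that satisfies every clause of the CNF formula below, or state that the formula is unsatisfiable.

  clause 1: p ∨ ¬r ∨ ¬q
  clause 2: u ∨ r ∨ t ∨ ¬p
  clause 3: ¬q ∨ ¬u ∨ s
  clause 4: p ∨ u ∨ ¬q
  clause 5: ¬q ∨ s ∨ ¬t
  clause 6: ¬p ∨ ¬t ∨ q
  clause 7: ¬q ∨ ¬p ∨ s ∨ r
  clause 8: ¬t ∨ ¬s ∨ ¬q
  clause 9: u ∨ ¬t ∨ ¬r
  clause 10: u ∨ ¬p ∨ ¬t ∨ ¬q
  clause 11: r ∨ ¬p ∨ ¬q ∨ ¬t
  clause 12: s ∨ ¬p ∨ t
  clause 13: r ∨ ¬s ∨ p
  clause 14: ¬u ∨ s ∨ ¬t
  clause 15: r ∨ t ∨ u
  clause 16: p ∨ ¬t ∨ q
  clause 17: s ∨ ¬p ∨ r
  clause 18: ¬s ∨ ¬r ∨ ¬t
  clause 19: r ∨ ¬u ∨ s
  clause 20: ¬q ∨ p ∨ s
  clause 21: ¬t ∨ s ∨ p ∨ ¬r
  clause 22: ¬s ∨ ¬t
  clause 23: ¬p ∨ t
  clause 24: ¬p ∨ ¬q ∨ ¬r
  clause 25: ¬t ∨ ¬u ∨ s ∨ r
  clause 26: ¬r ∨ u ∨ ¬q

p: False, q: False, r: True, s: True, t: False, u: False

Suppose s = True.
(¬t) alone gives t = False.
(¬p) alone gives p = False.
(r) alone gives r = True.
(¬q) alone gives q = False.
Every clause is now satisfied; u is unconstrained.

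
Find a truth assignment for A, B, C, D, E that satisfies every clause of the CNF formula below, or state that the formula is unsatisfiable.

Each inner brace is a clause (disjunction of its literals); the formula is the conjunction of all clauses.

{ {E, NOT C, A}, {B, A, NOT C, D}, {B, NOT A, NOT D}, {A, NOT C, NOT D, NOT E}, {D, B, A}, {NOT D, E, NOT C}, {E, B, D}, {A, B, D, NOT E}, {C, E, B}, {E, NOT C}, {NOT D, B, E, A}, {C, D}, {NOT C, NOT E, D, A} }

A ↦ true,  B ↦ true,  C ↦ false,  D ↦ true,  E ↦ true

Suppose E = true.
Suppose C = false.
From the singleton clause (D), D = true.
Suppose B = true.
No clause remains; A is free.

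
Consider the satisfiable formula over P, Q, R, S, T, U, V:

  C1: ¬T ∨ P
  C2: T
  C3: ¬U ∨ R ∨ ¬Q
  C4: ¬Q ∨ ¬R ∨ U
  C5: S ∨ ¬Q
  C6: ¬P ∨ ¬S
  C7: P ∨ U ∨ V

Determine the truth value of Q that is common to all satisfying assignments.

False

Suppose Q = True.
Unit clause (T) forces T = True.
Unit clause (P) forces P = True.
Unit clause (S) forces S = True.
But (¬S) is also a unit clause — contradiction.
So every satisfying assignment has Q = False.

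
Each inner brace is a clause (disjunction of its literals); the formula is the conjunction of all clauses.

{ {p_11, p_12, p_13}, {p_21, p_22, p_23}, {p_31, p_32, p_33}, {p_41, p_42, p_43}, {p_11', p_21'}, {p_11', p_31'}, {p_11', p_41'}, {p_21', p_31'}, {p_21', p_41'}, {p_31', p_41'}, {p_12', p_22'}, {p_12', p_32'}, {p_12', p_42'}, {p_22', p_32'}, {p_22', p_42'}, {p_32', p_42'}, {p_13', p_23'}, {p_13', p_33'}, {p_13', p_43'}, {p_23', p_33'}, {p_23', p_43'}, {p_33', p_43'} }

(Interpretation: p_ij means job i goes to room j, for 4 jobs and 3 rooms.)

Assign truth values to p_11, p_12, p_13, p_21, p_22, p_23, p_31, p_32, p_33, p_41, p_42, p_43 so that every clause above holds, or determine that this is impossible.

UNSATISFIABLE

Suppose p_11 = 0.
Suppose p_12 = 1.
The clause (p_22') is unit, so p_22 = 0.
The clause (p_32') is unit, so p_32 = 0.
The clause (p_42') is unit, so p_42 = 0.
Suppose p_21 = 1.
The clause (p_31') is unit, so p_31 = 0.
The clause (p_33) is unit, so p_33 = 1.
The clause (p_41') is unit, so p_41 = 0.
The clause (p_43) is unit, so p_43 = 1.
Now (p_43') is unsatisfied and unit — conflict.
That branch fails; take p_21 = 0 instead.
The clause (p_23) is unit, so p_23 = 1.
The clause (p_13') is unit, so p_13 = 0.
The clause (p_33') is unit, so p_33 = 0.
The clause (p_31) is unit, so p_31 = 1.
The clause (p_41') is unit, so p_41 = 0.
The clause (p_43) is unit, so p_43 = 1.
Now (p_43') is unsatisfied and unit — conflict.
Either choice for p_21 ends in contradiction.
That branch fails; take p_12 = 0 instead.
The clause (p_13) is unit, so p_13 = 1.
The clause (p_23') is unit, so p_23 = 0.
The clause (p_33') is unit, so p_33 = 0.
The clause (p_43') is unit, so p_43 = 0.
Suppose p_21 = 1.
The clause (p_31') is unit, so p_31 = 0.
The clause (p_32) is unit, so p_32 = 1.
The clause (p_41') is unit, so p_41 = 0.
The clause (p_42) is unit, so p_42 = 1.
Now (p_42') is unsatisfied and unit — conflict.
That branch fails; take p_21 = 0 instead.
The clause (p_22) is unit, so p_22 = 1.
The clause (p_32') is unit, so p_32 = 0.
The clause (p_31) is unit, so p_31 = 1.
The clause (p_41') is unit, so p_41 = 0.
The clause (p_42) is unit, so p_42 = 1.
Now (p_42') is unsatisfied and unit — conflict.
Either choice for p_21 ends in contradiction.
Either choice for p_12 ends in contradiction.
That branch fails; take p_11 = 1 instead.
The clause (p_21') is unit, so p_21 = 0.
The clause (p_31') is unit, so p_31 = 0.
The clause (p_41') is unit, so p_41 = 0.
Suppose p_22 = 1.
The clause (p_12') is unit, so p_12 = 0.
The clause (p_32') is unit, so p_32 = 0.
The clause (p_33) is unit, so p_33 = 1.
The clause (p_42') is unit, so p_42 = 0.
The clause (p_43) is unit, so p_43 = 1.
Now (p_43') is unsatisfied and unit — conflict.
That branch fails; take p_22 = 0 instead.
The clause (p_23) is unit, so p_23 = 1.
The clause (p_13') is unit, so p_13 = 0.
The clause (p_33') is unit, so p_33 = 0.
The clause (p_32) is unit, so p_32 = 1.
The clause (p_12') is unit, so p_12 = 0.
The clause (p_42') is unit, so p_42 = 0.
The clause (p_43) is unit, so p_43 = 1.
Now (p_43') is unsatisfied and unit — conflict.
Either choice for p_22 ends in contradiction.
Either choice for p_11 ends in contradiction.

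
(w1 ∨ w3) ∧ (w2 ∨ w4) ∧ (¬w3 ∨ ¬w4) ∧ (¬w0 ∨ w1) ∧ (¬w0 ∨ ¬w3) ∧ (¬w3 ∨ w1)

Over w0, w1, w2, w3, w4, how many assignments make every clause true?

There are 2^5 = 32 truth assignments over (w0, w1, w2, w3, w4).
Split on w3. With w3 = True, the clauses containing w3 are satisfied and ¬w3 drops from the rest; 1 of the 2^4 = 16 assignments to the other variables satisfy what remains.
With w3 = False, by the same count on the reduced clause set, 6 assignments work.
Total: 1 + 6 = 7.

7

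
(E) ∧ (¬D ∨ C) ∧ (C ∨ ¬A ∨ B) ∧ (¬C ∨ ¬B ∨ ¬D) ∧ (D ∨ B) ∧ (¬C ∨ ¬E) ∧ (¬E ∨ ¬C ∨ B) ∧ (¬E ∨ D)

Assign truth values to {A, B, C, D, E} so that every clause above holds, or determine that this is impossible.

(E) alone gives E = True.
(¬C) alone gives C = False.
(¬D) alone gives D = False.
Now (D) is unsatisfied and unit — conflict.

UNSATISFIABLE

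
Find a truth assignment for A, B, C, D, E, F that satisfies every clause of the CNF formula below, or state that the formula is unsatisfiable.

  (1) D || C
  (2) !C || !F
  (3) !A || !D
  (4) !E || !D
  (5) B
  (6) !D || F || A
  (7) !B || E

A=false,  B=true,  C=true,  D=false,  E=true,  F=false

Unit clause (B) forces B = true.
Unit clause (E) forces E = true.
Unit clause (!D) forces D = false.
Unit clause (C) forces C = true.
Unit clause (!F) forces F = false.
Every clause is now satisfied; A is unconstrained.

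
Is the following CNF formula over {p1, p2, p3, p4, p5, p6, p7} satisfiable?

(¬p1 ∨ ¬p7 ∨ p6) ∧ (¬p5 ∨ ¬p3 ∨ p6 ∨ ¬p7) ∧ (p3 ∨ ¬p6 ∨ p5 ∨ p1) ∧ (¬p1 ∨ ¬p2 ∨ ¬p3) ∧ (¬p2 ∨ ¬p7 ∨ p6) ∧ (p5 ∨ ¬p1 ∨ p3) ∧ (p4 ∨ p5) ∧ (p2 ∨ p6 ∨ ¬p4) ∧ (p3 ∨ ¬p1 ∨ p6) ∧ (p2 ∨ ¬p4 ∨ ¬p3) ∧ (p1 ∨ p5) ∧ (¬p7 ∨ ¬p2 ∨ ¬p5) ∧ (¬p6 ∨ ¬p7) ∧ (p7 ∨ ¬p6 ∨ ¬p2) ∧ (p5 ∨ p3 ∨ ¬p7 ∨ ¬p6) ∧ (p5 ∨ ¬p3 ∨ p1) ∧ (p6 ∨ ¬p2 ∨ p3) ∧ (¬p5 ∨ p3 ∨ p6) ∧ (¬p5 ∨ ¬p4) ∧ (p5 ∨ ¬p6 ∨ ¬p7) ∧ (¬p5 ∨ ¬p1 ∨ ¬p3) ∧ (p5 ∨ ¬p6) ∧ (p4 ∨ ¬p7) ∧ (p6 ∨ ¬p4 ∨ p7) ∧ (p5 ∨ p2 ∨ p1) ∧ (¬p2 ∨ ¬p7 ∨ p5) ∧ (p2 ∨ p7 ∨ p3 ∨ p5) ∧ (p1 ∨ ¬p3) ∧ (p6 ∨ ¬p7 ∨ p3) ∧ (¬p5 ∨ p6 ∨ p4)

Satisfiable

Branch on p4: set p4 = False.
The clause (p5) is unit, so p5 = True.
The clause (¬p7) is unit, so p7 = False.
The clause (p6) is unit, so p6 = True.
The clause (¬p2) is unit, so p2 = False.
Branch on p1: set p1 = False.
The clause (¬p3) is unit, so p3 = False.
All clauses are satisfied.
A satisfying assignment: p1: False, p2: False, p3: False, p4: False, p5: True, p6: True, p7: False.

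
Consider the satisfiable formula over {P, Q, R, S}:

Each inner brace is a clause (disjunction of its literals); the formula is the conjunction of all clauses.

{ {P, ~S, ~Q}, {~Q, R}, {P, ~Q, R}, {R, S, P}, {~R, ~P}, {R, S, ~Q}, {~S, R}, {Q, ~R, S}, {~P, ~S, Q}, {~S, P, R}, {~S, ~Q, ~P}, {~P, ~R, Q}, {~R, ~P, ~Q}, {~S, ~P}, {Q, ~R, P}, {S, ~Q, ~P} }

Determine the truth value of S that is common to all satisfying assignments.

False

Suppose S = 1.
Unit clause (R) forces R = 1.
Unit clause (~P) forces P = 0.
Unit clause (~Q) forces Q = 0.
But (Q) is also a unit clause — contradiction.
So every satisfying assignment has S = False.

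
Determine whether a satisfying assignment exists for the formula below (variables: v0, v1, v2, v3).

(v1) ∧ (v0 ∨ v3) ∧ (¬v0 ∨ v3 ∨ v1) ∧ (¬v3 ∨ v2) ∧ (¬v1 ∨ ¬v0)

Yes

(v1) alone gives v1 = True.
(¬v0) alone gives v0 = False.
(v3) alone gives v3 = True.
(v2) alone gives v2 = True.
All clauses are satisfied.
A satisfying assignment: v0: False,  v1: True,  v2: True,  v3: True.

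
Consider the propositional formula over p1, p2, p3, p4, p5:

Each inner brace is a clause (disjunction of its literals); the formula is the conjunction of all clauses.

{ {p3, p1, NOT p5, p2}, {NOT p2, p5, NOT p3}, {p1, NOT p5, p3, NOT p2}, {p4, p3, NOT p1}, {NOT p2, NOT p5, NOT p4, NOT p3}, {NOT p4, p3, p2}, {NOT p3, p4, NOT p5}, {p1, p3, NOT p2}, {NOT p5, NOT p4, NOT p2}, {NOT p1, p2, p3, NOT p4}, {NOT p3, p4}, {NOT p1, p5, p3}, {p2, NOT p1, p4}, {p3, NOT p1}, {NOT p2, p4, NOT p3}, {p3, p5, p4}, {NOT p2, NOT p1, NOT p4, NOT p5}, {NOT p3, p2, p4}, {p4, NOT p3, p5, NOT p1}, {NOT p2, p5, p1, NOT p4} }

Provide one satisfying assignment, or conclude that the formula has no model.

Case p3 = true:
The clause (p4) is unit, so p4 = true.
Case p2 = false:
All clauses hold; p1, p5 can take either value.

p1=false,  p2=false,  p3=true,  p4=true,  p5=false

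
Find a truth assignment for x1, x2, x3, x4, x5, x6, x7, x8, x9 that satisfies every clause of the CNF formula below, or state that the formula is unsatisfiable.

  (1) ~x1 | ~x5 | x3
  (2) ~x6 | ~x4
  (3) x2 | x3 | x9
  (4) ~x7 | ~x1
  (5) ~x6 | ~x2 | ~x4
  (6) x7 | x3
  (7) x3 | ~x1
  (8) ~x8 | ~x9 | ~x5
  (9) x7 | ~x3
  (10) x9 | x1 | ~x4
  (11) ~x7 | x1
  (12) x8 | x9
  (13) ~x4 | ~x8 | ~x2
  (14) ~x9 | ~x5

Try x6 = 0.
Try x7 = 0.
(x3) alone gives x3 = 1.
That conflicts with the unit clause (~x3).
Undo x7 and try x7 = 1.
(~x1) alone gives x1 = 0.
That conflicts with the unit clause (x1).
Both values of x7 lead to a conflict.
Undo x6 and try x6 = 1.
(~x4) alone gives x4 = 0.
Try x7 = 0.
(x3) alone gives x3 = 1.
That conflicts with the unit clause (~x3).
Undo x7 and try x7 = 1.
(~x1) alone gives x1 = 0.
That conflicts with the unit clause (x1).
Both values of x7 lead to a conflict.
Both values of x6 lead to a conflict.

UNSATISFIABLE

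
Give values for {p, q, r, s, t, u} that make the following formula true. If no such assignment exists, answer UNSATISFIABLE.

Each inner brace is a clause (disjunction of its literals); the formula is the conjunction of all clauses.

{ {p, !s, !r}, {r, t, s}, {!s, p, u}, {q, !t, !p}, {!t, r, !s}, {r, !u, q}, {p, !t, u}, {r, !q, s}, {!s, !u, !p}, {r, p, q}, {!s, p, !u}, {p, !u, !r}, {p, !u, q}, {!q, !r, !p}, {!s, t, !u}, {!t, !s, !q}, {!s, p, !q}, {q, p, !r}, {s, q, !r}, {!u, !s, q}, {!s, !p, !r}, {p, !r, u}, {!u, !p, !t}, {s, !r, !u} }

Case p = true:
Case q = false:
From the singleton clause (!t), t = false.
Case r = false:
From the singleton clause (s), s = true.
From the singleton clause (!u), u = false.
Every clause now holds.

p: true, q: false, r: false, s: true, t: false, u: false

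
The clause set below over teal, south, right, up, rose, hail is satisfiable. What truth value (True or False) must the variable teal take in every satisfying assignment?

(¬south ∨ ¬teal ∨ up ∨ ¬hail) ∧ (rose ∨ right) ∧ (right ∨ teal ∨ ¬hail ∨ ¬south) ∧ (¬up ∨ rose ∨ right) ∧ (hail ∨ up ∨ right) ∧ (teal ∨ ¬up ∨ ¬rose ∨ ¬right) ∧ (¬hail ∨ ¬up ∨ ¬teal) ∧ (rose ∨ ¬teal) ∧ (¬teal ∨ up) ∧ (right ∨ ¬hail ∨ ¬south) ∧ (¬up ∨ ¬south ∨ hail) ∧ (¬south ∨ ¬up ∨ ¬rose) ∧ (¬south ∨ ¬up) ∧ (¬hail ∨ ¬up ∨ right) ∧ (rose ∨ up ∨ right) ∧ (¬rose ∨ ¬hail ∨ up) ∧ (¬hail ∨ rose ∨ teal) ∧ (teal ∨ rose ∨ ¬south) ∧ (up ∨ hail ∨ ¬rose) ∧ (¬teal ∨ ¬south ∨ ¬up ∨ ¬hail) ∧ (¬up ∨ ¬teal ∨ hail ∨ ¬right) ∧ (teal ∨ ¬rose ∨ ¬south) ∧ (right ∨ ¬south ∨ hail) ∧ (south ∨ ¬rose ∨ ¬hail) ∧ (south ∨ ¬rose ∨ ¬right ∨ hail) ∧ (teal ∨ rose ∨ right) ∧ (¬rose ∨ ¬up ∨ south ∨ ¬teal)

Suppose teal = True.
Unit clause (rose) forces rose = True.
Unit clause (up) forces up = True.
Unit clause (¬hail) forces hail = False.
Unit clause (¬south) forces south = False.
Now (south) is unsatisfied and unit — conflict.
So every satisfying assignment has teal = False.

False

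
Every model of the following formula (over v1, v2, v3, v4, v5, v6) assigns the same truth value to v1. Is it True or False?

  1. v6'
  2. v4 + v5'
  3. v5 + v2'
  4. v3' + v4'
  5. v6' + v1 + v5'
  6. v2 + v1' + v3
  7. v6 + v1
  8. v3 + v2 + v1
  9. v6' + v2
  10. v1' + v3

True

Suppose v1 = 0.
Unit clause (v6') forces v6 = 0.
That conflicts with the unit clause (v6).
So every satisfying assignment has v1 = True.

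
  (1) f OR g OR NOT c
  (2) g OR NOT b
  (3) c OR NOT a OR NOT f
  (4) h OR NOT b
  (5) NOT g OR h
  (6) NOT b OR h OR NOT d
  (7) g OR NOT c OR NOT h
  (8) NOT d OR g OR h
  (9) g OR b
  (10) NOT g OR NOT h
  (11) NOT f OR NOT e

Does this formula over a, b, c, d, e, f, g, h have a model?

No

Branch on g: set g = true.
From the singleton clause (h), h = true.
But (NOT h) is also a unit clause — contradiction.
So g must be the other value — set g = false.
From the singleton clause (NOT b), b = false.
But (b) is also a unit clause — contradiction.
Either choice for g ends in contradiction.
No assignment satisfies every clause.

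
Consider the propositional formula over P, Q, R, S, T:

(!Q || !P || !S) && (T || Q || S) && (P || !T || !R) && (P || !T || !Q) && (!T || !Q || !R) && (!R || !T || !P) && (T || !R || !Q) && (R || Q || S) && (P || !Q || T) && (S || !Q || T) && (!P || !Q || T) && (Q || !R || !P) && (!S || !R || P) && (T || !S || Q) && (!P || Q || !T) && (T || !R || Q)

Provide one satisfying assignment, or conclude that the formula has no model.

P=false,  Q=false,  R=false,  S=true,  T=true

Branch on Q: set Q = false.
Branch on T: set T = true.
From the singleton clause (!P), P = false.
From the singleton clause (!R), R = false.
From the singleton clause (S), S = true.
Every clause now holds.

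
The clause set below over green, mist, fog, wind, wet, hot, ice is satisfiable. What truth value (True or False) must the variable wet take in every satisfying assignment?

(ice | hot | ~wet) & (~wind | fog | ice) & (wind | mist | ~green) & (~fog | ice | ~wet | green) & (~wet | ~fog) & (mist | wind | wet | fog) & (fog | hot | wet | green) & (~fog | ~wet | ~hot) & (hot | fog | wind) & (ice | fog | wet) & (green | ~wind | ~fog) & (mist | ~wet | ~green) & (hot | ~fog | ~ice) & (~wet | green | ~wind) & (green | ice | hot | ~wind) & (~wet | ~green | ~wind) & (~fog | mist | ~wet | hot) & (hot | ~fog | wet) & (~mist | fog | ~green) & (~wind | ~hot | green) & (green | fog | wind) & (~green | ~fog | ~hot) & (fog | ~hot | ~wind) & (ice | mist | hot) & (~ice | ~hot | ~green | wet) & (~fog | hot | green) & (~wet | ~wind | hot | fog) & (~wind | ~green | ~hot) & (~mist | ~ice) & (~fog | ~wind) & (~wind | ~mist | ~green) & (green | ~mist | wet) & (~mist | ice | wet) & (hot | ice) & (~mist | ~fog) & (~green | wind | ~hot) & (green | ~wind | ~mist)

False

Suppose wet = 1.
Unit clause (~fog) forces fog = 0.
Branch on ice: set ice = 1.
Unit clause (~mist) forces mist = 0.
Unit clause (~green) forces green = 0.
Unit clause (~wind) forces wind = 0.
Now (wind) is unsatisfied and unit — conflict.
So ice must be the other value — set ice = 0.
Unit clause (hot) forces hot = 1.
Unit clause (~wind) forces wind = 0.
Unit clause (green) forces green = 1.
Now (~green) is unsatisfied and unit — conflict.
Either choice for ice ends in contradiction.
So every satisfying assignment has wet = False.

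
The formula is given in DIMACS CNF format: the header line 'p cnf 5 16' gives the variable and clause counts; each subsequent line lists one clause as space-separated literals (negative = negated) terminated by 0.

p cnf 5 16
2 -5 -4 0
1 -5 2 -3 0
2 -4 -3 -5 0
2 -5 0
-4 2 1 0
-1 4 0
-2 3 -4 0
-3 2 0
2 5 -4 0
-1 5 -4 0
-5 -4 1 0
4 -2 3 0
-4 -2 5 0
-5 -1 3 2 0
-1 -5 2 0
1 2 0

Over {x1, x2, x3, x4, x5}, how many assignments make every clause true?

3

There are 2^5 = 32 truth assignments over (x1, x2, x3, x4, x5).
Split on x2. With x2 = True, the clauses containing x2 are satisfied and ¬x2 drops from the rest; 3 of the 2^4 = 16 assignments to the other variables satisfy what remains.
With x2 = False, by the same count on the reduced clause set, 0 assignments work.
(One model: x1=F, x2=T, x3=T, x4=F, x5=F.)
Total: 3 + 0 = 3.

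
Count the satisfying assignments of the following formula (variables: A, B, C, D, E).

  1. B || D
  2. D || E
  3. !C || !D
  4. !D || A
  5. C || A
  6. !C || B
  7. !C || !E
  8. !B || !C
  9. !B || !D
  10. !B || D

2

There are 2^5 = 32 truth assignments over (A, B, C, D, E).
Split on E. With E = true, the clauses containing E are satisfied and !E drops from the rest; 1 of the 2^4 = 16 assignments to the other variables satisfy what remains.
With E = false, by the same count on the reduced clause set, 1 assignment works.
Total: 1 + 1 = 2.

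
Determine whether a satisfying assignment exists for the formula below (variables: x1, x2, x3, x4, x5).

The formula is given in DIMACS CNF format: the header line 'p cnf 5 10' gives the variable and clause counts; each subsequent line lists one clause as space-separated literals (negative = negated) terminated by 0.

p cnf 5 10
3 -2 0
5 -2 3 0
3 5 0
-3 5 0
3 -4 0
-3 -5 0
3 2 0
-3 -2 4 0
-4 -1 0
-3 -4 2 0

No, unsatisfiable

Branch on x3: set x3 = True.
(x5) alone gives x5 = True.
But (¬x5) is also a unit clause — contradiction.
So x3 must be the other value — set x3 = False.
(¬x2) alone gives x2 = False.
But (x2) is also a unit clause — contradiction.
Both values of x3 lead to a conflict.
No assignment satisfies every clause.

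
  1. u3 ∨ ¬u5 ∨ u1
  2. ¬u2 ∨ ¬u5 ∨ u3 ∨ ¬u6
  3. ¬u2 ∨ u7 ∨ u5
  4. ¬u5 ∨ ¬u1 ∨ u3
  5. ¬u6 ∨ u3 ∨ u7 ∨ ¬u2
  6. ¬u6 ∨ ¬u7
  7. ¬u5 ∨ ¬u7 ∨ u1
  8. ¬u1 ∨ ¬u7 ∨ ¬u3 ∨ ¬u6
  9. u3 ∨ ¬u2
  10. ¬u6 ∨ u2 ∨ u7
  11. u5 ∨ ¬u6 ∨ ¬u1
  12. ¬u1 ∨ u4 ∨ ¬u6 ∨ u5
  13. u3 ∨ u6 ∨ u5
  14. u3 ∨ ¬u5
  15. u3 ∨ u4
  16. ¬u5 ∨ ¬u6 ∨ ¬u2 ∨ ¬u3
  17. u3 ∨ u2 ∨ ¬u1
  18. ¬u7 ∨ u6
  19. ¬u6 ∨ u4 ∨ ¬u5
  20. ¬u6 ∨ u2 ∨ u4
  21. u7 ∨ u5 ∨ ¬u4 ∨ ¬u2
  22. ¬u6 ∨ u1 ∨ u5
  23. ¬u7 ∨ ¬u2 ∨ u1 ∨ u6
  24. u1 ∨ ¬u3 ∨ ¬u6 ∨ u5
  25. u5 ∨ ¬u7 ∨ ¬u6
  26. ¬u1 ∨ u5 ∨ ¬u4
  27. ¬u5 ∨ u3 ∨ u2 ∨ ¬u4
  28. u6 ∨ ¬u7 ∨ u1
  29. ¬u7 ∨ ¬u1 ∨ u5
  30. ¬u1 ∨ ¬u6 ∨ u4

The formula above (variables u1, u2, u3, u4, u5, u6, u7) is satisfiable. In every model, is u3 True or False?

Suppose u3 = False.
From the singleton clause (¬u2), u2 = False.
From the singleton clause (¬u5), u5 = False.
From the singleton clause (u6), u6 = True.
From the singleton clause (¬u7), u7 = False.
But (u7) is also a unit clause — contradiction.
So every satisfying assignment has u3 = True.

True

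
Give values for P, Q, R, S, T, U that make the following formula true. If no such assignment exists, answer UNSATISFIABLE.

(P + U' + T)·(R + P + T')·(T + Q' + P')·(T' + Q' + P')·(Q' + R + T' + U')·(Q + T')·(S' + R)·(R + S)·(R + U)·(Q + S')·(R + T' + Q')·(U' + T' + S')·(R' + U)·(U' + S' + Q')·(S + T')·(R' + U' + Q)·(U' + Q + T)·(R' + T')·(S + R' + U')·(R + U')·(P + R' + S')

UNSATISFIABLE

Suppose Q = 1.
Suppose T = 1.
From the singleton clause (P'), P = 0.
From the singleton clause (R), R = 1.
Now (R') is unsatisfied and unit — conflict.
That branch fails; take T = 0 instead.
From the singleton clause (P'), P = 0.
From the singleton clause (U'), U = 0.
From the singleton clause (R), R = 1.
Now (R') is unsatisfied and unit — conflict.
Neither T = 1 nor T = 0 works.
That branch fails; take Q = 0 instead.
From the singleton clause (T'), T = 0.
From the singleton clause (S'), S = 0.
From the singleton clause (R), R = 1.
From the singleton clause (U), U = 1.
Now (U') is unsatisfied and unit — conflict.
Neither Q = 1 nor Q = 0 works.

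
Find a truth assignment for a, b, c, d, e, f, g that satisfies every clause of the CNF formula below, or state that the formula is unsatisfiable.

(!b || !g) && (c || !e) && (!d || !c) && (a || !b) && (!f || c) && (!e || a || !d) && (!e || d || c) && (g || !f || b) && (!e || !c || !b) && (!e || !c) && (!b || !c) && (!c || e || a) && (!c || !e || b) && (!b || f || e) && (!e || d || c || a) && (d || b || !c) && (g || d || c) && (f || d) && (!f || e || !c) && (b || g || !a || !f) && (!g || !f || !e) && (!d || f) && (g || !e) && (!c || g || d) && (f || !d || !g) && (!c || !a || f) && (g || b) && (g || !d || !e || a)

Suppose b = false.
The clause (g) is unit, so g = true.
Suppose c = true.
The clause (!d) is unit, so d = false.
Now (d) is unsatisfied and unit — conflict.
That branch fails; take c = false instead.
The clause (!e) is unit, so e = false.
The clause (!f) is unit, so f = false.
The clause (d) is unit, so d = true.
Now (!d) is unsatisfied and unit — conflict.
Neither c = true nor c = false works.
That branch fails; take b = true instead.
The clause (!g) is unit, so g = false.
The clause (a) is unit, so a = true.
The clause (!c) is unit, so c = false.
The clause (!e) is unit, so e = false.
The clause (!f) is unit, so f = false.
Now (f) is unsatisfied and unit — conflict.
Neither b = true nor b = false works.

UNSATISFIABLE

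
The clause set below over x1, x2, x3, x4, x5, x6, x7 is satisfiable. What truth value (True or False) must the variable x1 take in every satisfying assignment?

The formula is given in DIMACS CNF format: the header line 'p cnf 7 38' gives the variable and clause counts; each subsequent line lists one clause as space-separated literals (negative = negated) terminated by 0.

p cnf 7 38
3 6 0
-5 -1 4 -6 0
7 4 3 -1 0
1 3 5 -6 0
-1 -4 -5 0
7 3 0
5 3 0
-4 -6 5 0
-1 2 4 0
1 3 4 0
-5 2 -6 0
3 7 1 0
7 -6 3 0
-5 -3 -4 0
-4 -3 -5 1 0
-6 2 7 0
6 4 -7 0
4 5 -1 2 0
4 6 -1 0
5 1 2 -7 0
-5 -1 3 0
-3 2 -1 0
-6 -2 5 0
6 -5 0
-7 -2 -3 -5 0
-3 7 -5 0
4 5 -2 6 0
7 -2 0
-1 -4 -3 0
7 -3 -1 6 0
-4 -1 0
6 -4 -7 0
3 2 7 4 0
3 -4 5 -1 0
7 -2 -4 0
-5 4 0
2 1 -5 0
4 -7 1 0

Suppose x1 = True.
Unit clause (¬x4) forces x4 = False.
Unit clause (x2) forces x2 = True.
Unit clause (x6) forces x6 = True.
Unit clause (¬x5) forces x5 = False.
Now (x5) is unsatisfied and unit — conflict.
So every satisfying assignment has x1 = False.

False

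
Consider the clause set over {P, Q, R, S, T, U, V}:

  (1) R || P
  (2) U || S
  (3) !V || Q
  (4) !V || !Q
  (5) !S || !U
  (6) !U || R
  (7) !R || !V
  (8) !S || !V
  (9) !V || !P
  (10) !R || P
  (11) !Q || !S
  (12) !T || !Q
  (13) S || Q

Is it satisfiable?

Case R = true:
Unit clause (!V) forces V = false.
Unit clause (P) forces P = true.
Case U = false:
Unit clause (S) forces S = true.
Unit clause (!Q) forces Q = false.
No clause remains; T is free.
A satisfying assignment: P=true; Q=false; R=true; S=true; T=true; U=false; V=false.

Yes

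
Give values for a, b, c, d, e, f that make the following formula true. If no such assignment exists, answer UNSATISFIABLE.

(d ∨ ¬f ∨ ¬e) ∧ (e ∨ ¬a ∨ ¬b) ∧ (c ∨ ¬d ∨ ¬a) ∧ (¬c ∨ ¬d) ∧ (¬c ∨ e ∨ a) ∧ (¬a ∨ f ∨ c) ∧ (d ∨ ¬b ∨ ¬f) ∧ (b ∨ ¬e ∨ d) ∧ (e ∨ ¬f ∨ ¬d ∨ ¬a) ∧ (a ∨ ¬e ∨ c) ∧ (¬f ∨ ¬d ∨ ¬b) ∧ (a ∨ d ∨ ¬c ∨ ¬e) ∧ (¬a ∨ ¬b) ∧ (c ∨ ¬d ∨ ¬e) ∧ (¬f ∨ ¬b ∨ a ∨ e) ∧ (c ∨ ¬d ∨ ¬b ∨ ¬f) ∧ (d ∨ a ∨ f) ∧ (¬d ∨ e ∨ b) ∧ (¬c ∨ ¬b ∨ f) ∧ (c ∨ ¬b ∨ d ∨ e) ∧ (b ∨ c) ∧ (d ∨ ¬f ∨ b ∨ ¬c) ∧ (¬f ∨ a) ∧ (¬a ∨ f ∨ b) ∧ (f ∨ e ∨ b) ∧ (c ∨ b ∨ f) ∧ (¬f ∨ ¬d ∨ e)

Try c = False.
From the singleton clause (b), b = True.
From the singleton clause (¬a), a = False.
From the singleton clause (¬e), e = False.
From the singleton clause (¬f), f = False.
From the singleton clause (d), d = True.
This assignment satisfies each clause.

a=False; b=True; c=False; d=True; e=False; f=False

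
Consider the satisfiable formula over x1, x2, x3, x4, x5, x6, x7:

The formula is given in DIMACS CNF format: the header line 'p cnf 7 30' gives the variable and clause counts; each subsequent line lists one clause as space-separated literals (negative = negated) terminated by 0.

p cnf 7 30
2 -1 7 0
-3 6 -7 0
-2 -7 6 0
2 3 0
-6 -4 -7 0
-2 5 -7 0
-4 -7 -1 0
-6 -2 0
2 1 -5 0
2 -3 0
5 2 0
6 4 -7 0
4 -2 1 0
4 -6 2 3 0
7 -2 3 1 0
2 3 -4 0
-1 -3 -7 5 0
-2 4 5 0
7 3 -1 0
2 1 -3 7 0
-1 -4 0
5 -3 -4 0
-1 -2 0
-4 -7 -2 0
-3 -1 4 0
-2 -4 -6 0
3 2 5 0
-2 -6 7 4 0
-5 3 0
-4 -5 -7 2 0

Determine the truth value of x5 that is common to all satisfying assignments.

True

Suppose x5 = False.
Unit clause (x2) forces x2 = True.
Unit clause (¬x7) forces x7 = False.
Unit clause (¬x6) forces x6 = False.
Unit clause (x4) forces x4 = True.
Unit clause (¬x1) forces x1 = False.
Unit clause (x3) forces x3 = True.
But (¬x3) is also a unit clause — contradiction.
So every satisfying assignment has x5 = True.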